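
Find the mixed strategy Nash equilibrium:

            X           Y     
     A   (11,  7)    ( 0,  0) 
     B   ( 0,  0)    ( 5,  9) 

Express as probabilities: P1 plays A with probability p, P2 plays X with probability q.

p = 0.5625, q = 0.3125

Work:
Find probabilities that make opponent indifferent:
P2 chooses q to make P1 indifferent between A and B
P1 chooses p to make P2 indifferent between X and Y
Mixed NE: P1 plays (A: 0.5625, B: 0.4375), P2 plays (X: 0.3125, Y: 0.6875)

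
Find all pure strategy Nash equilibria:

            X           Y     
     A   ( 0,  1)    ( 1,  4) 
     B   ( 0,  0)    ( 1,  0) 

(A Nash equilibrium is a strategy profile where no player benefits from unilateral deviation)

Nash equilibrium: (A, Y), (B, X), (B, Y)

Work:
Best responses:
  P1 vs X: payoffs [0, 0] → best response A/B (payoff 0)
  P1 vs Y: payoffs [1, 1] → best response A/B (payoff 1)
  P2 vs A: payoffs [1, 4] → best response Y (payoff 4)
  P2 vs B: payoffs [0, 0] → best response X/Y (payoff 0)
Mutual best responses: (A,Y), (B,X), (B,Y) → Nash equilibria.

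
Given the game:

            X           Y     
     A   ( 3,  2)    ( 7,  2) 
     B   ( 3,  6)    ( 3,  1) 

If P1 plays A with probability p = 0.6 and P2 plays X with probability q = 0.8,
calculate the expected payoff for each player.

E[P1] = 3.48, E[P2] = 3.2

Work:
E[P1] = p·q·π₁(A,X) + p·(1-q)·π₁(A,Y) + (1-p)·q·π₁(B,X) + (1-p)·(1-q)·π₁(B,Y)
= 0.6·0.8·3 + 0.6·0.2·7 + 0.4·0.8·3 + 0.4·0.2·3
= 3.48

E[P2] = 3.2 (similar calculation)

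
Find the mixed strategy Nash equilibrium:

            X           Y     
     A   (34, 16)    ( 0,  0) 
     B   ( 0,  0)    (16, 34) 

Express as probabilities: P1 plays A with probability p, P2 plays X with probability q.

p = 0.68, q = 0.32

Work:
Find probabilities that make opponent indifferent:
P2 chooses q to make P1 indifferent between A and B
P1 chooses p to make P2 indifferent between X and Y
Mixed NE: P1 plays (A: 0.68, B: 0.32), P2 plays (X: 0.32, Y: 0.68)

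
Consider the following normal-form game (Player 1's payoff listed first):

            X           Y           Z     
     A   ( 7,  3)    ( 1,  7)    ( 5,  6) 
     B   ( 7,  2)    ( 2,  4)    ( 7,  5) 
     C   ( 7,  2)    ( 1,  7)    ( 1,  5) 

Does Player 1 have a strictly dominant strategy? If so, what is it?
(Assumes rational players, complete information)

No strictly dominant strategy exists for Player 1

Work:
A strategy strictly dominates another if it gives a strictly higher payoff against every opponent action. Compare each pair of P1's strategies column-by-column:
  A vs B: [7 vs 7, 1 vs 2, 5 vs 7] → A does not strictly dominate B (column X: 7 ≤ 7)
  A vs C: [7 vs 7, 1 vs 1, 5 vs 1] → A does not strictly dominate C (column X: 7 ≤ 7)
  B vs A: [7 vs 7, 2 vs 1, 7 vs 5] → B does not strictly dominate A (column X: 7 ≤ 7)
  B vs C: [7 vs 7, 2 vs 1, 7 vs 1] → B does not strictly dominate C (column X: 7 ≤ 7)
  C vs A: [7 vs 7, 1 vs 1, 1 vs 5] → C does not strictly dominate A (column X: 7 ≤ 7)
  C vs B: [7 vs 7, 1 vs 2, 1 vs 7] → C does not strictly dominate B (column X: 7 ≤ 7)
No single strategy strictly dominates all others → no strictly dominant strategy.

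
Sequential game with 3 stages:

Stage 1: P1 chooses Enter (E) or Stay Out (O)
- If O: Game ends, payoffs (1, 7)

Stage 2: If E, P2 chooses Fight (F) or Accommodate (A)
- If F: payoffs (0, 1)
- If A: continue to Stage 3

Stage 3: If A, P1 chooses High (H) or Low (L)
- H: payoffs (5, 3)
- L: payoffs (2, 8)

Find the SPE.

SPE: (E, A, H); Outcome (5, 3)

Work:
Stage 3: P1 chooses H (5 vs 2)
Stage 2: P2: F->1, A->3 (anticipating H). Choose A
Stage 1: P1: O->1, E->5 (anticipating A, H). Choose E
SPE path: E -> A -> H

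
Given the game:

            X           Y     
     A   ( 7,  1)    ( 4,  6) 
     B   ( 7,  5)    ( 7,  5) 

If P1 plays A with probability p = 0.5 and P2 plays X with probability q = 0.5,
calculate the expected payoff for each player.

E[P1] = 6.25, E[P2] = 4.25

Work:
E[P1] = p·q·π₁(A,X) + p·(1-q)·π₁(A,Y) + (1-p)·q·π₁(B,X) + (1-p)·(1-q)·π₁(B,Y)
= 0.5·0.5·7 + 0.5·0.5·4 + 0.5·0.5·7 + 0.5·0.5·7
= 6.25

E[P2] = 4.25 (similar calculation)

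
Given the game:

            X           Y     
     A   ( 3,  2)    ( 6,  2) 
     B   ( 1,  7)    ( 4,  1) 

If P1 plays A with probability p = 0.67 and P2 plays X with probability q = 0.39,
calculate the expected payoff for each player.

E[P1] = 4.17, E[P2] = 2.4422

Work:
E[P1] = p·q·π₁(A,X) + p·(1-q)·π₁(A,Y) + (1-p)·q·π₁(B,X) + (1-p)·(1-q)·π₁(B,Y)
= 0.67·0.39·3 + 0.67·0.61·6 + 0.33·0.39·1 + 0.33·0.61·4
= 4.17

E[P2] = 2.4422 (similar calculation)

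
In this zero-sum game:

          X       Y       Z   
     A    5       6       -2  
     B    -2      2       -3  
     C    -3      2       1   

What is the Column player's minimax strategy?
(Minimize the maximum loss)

Column should play Z, value = 1

Work:
Column player minimizes Row's maximum payoff:
Column X: max payoff to Row = 5
Column Y: max payoff to Row = 6
Column Z: max payoff to Row = 1
Minimum is 1, achieved by column Z.
Minimax strategy: Z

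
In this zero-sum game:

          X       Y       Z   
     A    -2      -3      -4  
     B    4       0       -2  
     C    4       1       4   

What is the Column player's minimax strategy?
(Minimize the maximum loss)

Column should play Y, value = 1

Work:
Column player minimizes Row's maximum payoff:
Column X: max payoff to Row = 4
Column Y: max payoff to Row = 1
Column Z: max payoff to Row = 4
Minimum is 1, achieved by column Y.
Minimax strategy: Y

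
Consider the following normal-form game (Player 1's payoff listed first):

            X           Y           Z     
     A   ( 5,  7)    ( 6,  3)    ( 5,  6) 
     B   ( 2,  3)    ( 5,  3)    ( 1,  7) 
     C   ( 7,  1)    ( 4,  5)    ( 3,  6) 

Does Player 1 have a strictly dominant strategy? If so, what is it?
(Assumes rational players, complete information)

No strictly dominant strategy exists for Player 1

Work:
A strategy strictly dominates another if it gives a strictly higher payoff against every opponent action. Compare each pair of P1's strategies column-by-column:
  A vs B: [5 vs 2, 6 vs 5, 5 vs 1] → A strictly dominates B
  A vs C: [5 vs 7, 6 vs 4, 5 vs 3] → A does not strictly dominate C (column X: 5 ≤ 7)
  B vs A: [2 vs 5, 5 vs 6, 1 vs 5] → B does not strictly dominate A (column X: 2 ≤ 5)
  B vs C: [2 vs 7, 5 vs 4, 1 vs 3] → B does not strictly dominate C (column X: 2 ≤ 7)
  C vs A: [7 vs 5, 4 vs 6, 3 vs 5] → C does not strictly dominate A (column Y: 4 ≤ 6)
  C vs B: [7 vs 2, 4 vs 5, 3 vs 1] → C does not strictly dominate B (column Y: 4 ≤ 5)
No single strategy strictly dominates all others → no strictly dominant strategy.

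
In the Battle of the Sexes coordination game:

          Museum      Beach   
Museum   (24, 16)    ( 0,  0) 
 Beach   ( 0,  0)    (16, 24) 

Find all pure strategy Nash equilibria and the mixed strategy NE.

Pure NE: (Museum, Museum) and (Beach, Beach); Mixed NE: p = 0.6, q = 0.4

Work:
Check pure NE:
(Museum, Museum): (24, 16) - no unilateral deviation beneficial
(Beach, Beach): (16, 24) - no unilateral deviation beneficial
Mixed NE: P1 plays Museum with p = 0.6, P2 plays Museum with q = 0.4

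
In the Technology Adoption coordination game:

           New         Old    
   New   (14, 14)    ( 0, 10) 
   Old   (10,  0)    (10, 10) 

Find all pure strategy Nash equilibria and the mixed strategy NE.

Pure NE: (New, New) and (Old, Old); Mixed NE: p = 0.7143, q = 0.7143

Work:
Check pure NE:
(New, New): (14, 14) - no unilateral deviation beneficial
(Old, Old): (10, 10) - no unilateral deviation beneficial
Mixed NE: P1 plays New with p = 0.7143, P2 plays New with q = 0.7143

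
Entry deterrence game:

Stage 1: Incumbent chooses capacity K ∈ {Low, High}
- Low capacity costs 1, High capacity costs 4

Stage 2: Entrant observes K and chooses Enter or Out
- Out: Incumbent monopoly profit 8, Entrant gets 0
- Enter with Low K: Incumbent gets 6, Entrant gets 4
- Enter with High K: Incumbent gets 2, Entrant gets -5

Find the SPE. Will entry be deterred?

SPE: (Low, Enter|Low, Out|High); Entry not deterred. Incumbent net profit = 5, Entrant gets 4

Work:
After Low K: Entrant enters (4 > 0)
After High K: Entrant stays out (-5 < 0)
Incumbent: Low → 6−1=5, High → 8−4=4
Incumbent chooses Low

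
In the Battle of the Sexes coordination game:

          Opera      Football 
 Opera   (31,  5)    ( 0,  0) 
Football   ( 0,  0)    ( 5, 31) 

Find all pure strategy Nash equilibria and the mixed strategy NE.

Pure NE: (Opera, Opera) and (Football, Football); Mixed NE: p = 0.8611, q = 0.1389

Work:
Check pure NE:
(Opera, Opera): (31, 5) - no unilateral deviation beneficial
(Football, Football): (5, 31) - no unilateral deviation beneficial
Mixed NE: P1 plays Opera with p = 0.8611, P2 plays Opera with q = 0.1389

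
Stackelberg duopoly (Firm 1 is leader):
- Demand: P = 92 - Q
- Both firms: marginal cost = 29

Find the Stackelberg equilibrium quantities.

q₁* (leader) = 31.5, q₂* (follower) = 15.75

Work:
Follower's reaction: q₂ = (a - c - q₁)/2
Leader substitutes: π₁ = q₁·(a - q₁ - (a-c-q₁)/2 - c)
FOC: q₁* = (92 - 29)/2 = 31.50
Then: q₂* = (92 - 29 - 31.5)/2 = 15.75
Leader has first-mover advantage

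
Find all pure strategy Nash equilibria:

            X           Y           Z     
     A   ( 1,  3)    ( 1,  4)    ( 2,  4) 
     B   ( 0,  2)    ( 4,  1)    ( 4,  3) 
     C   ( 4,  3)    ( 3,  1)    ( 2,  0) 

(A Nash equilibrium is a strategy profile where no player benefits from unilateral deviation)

Nash equilibrium: (B, Z), (C, X)

Work:
Best responses:
  P1 vs X: payoffs [1, 0, 4] → best response C (payoff 4)
  P1 vs Y: payoffs [1, 4, 3] → best response B (payoff 4)
  P1 vs Z: payoffs [2, 4, 2] → best response B (payoff 4)
  P2 vs A: payoffs [3, 4, 4] → best response Y/Z (payoff 4)
  P2 vs B: payoffs [2, 1, 3] → best response Z (payoff 3)
  P2 vs C: payoffs [3, 1, 0] → best response X (payoff 3)
Mutual best responses: (B,Z), (C,X) → Nash equilibria.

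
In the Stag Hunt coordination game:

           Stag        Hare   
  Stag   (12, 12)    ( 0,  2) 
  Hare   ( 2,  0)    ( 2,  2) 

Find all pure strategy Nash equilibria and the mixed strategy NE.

Pure NE: (Stag, Stag) and (Hare, Hare); Mixed NE: p = 0.1667, q = 0.1667

Work:
Check pure NE:
(Stag, Stag): (12, 12) - no unilateral deviation beneficial
(Hare, Hare): (2, 2) - no unilateral deviation beneficial
Mixed NE: P1 plays Stag with p = 0.1667, P2 plays Stag with q = 0.1667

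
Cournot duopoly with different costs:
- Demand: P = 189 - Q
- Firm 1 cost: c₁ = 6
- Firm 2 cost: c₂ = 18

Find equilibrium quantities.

q₁* = 65.0, q₂* = 53.0

Work:
Reaction: q₁ = (189 - 6 - q₂)/2
Reaction: q₂ = (189 - 18 - q₁)/2
Solve simultaneously:
q₁* = (189 - 2×6 + 18)/3 = 65.0
q₂* = (189 - 2×18 + 6)/3 = 53.0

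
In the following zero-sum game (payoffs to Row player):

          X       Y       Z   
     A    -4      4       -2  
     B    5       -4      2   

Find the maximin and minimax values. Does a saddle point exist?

Maximin = -4, Minimax = 2, Saddle: False

Work:
Row minimums: [-4, -4] → maximin = -4
Column maximums: [5, 4, 2] → minimax = 2
No saddle point (maximin ≠ minimax). Mixed strategy needed.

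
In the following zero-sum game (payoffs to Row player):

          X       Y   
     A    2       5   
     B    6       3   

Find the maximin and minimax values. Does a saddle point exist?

Maximin = 3, Minimax = 5, Saddle: False

Work:
Row minimums: [2, 3] → maximin = 3
Column maximums: [6, 5] → minimax = 5
No saddle point (maximin ≠ minimax). Mixed strategy needed.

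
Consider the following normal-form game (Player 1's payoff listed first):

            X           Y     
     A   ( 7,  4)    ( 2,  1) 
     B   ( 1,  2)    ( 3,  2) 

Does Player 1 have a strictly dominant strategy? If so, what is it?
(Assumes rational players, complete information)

No strictly dominant strategy exists for Player 1

Work:
A strategy strictly dominates another if it gives a strictly higher payoff against every opponent action. Compare each pair of P1's strategies column-by-column:
  A vs B: [7 vs 1, 2 vs 3] → A does not strictly dominate B (column Y: 2 ≤ 3)
  B vs A: [1 vs 7, 3 vs 2] → B does not strictly dominate A (column X: 1 ≤ 7)
No single strategy strictly dominates all others → no strictly dominant strategy.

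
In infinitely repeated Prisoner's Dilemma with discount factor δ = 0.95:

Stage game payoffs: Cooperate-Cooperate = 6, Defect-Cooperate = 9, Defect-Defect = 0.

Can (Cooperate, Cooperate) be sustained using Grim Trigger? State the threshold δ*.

δ* = 0.3333; since δ = 0.95 ≥ 0.3333, cooperation can be sustained

Work:
For Grim Trigger:
Cooperate forever: 6/(1-δ)
Defect then punished: 9 + 0·δ/(1-δ)
Need: 6/(1-δ) ≥ 9 + 0·δ/(1-δ)
Solving: δ ≥ (T-R)/(T-P) = (9-6)/(9-0) = 0.3333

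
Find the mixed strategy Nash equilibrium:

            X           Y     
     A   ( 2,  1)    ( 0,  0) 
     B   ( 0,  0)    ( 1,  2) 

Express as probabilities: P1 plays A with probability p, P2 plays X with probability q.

p = 0.6667, q = 0.3333

Work:
Find probabilities that make opponent indifferent:
P2 chooses q to make P1 indifferent between A and B
P1 chooses p to make P2 indifferent between X and Y
Mixed NE: P1 plays (A: 0.6667, B: 0.3333), P2 plays (X: 0.3333, Y: 0.6667)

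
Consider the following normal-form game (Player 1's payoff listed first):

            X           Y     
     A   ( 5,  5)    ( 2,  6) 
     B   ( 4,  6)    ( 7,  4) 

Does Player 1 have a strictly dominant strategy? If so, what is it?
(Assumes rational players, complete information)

No strictly dominant strategy exists for Player 1

Work:
A strategy strictly dominates another if it gives a strictly higher payoff against every opponent action. Compare each pair of P1's strategies column-by-column:
  A vs B: [5 vs 4, 2 vs 7] → A does not strictly dominate B (column Y: 2 ≤ 7)
  B vs A: [4 vs 5, 7 vs 2] → B does not strictly dominate A (column X: 4 ≤ 5)
No single strategy strictly dominates all others → no strictly dominant strategy.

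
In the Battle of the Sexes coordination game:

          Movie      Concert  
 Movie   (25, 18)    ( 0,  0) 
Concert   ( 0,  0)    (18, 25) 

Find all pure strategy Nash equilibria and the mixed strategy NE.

Pure NE: (Movie, Movie) and (Concert, Concert); Mixed NE: p = 0.5814, q = 0.4186

Work:
Check pure NE:
(Movie, Movie): (25, 18) - no unilateral deviation beneficial
(Concert, Concert): (18, 25) - no unilateral deviation beneficial
Mixed NE: P1 plays Movie with p = 0.5814, P2 plays Movie with q = 0.4186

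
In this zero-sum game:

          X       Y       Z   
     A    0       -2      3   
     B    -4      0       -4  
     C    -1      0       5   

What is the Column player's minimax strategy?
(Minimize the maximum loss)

Column should play X or Y (all achieve the minimum), value = 0

Work:
Column player minimizes Row's maximum payoff:
Column X: max payoff to Row = 0
Column Y: max payoff to Row = 0
Column Z: max payoff to Row = 5
Minimum is 0, achieved by columns X, Y (tied).
Each of X or Y is a minimax strategy.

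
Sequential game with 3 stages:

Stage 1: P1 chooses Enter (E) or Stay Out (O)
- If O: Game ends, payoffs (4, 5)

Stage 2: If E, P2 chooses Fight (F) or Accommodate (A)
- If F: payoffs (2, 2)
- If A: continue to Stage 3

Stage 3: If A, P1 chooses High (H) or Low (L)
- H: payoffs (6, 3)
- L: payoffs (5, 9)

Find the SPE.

SPE: (E, A, H); Outcome (6, 3)

Work:
Stage 3: P1 chooses H (6 vs 5)
Stage 2: P2: F->2, A->3 (anticipating H). Choose A
Stage 1: P1: O->4, E->6 (anticipating A, H). Choose E
SPE path: E -> A -> H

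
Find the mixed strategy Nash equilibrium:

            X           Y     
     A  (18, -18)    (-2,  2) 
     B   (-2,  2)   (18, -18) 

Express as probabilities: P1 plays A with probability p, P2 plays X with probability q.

p = 0.5, q = 0.5

Work:
Find probabilities that make opponent indifferent:
P2 chooses q to make P1 indifferent between A and B
P1 chooses p to make P2 indifferent between X and Y
Mixed NE: P1 plays (A: 0.5, B: 0.5), P2 plays (X: 0.5, Y: 0.5)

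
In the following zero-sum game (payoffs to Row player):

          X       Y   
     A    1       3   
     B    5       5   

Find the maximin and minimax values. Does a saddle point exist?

Maximin = 5, Minimax = 5, Saddle: True

Work:
Row minimums: [1, 5] → maximin = 5
Column maximums: [5, 5] → minimax = 5
Saddle point exists! Game value = 5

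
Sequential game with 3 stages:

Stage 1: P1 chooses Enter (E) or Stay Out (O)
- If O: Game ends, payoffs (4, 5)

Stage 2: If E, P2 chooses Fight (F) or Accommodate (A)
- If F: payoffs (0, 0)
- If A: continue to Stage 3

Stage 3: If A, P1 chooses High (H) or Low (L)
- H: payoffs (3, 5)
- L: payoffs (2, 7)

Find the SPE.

SPE: (O, A, H); Outcome (4, 5)

Work:
Stage 3: P1 chooses H (3 vs 2)
Stage 2: P2: F->0, A->5 (anticipating H). Choose A
Stage 1: P1: O->4, E->3 (anticipating A, H). Choose O
SPE path: O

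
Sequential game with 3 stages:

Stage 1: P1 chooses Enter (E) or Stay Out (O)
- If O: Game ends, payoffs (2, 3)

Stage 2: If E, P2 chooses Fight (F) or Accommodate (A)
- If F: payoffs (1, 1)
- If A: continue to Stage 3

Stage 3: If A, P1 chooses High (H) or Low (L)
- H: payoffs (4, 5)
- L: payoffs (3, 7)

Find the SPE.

SPE: (E, A, H); Outcome (4, 5)

Work:
Stage 3: P1 chooses H (4 vs 3)
Stage 2: P2: F->1, A->5 (anticipating H). Choose A
Stage 1: P1: O->2, E->4 (anticipating A, H). Choose E
SPE path: E -> A -> H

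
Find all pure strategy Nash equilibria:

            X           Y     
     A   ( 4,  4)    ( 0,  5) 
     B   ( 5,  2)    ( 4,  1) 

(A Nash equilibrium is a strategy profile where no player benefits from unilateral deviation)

Nash equilibrium: (B, X)

Work:
Best responses:
  P1 vs X: payoffs [4, 5] → best response B (payoff 5)
  P1 vs Y: payoffs [0, 4] → best response B (payoff 4)
  P2 vs A: payoffs [4, 5] → best response Y (payoff 5)
  P2 vs B: payoffs [2, 1] → best response X (payoff 2)
Mutual best responses: (B,X) → Nash equilibria.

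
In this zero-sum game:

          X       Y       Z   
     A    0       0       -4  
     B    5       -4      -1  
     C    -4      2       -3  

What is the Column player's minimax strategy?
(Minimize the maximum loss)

Column should play Z, value = -1

Work:
Column player minimizes Row's maximum payoff:
Column X: max payoff to Row = 5
Column Y: max payoff to Row = 2
Column Z: max payoff to Row = -1
Minimum is -1, achieved by column Z.
Minimax strategy: Z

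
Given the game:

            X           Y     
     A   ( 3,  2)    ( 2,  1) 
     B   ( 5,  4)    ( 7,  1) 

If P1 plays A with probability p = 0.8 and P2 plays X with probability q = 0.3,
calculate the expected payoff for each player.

E[P1] = 3.12, E[P2] = 1.42

Work:
E[P1] = p·q·π₁(A,X) + p·(1-q)·π₁(A,Y) + (1-p)·q·π₁(B,X) + (1-p)·(1-q)·π₁(B,Y)
= 0.8·0.3·3 + 0.8·0.7·2 + 0.2·0.3·5 + 0.2·0.7·7
= 3.12

E[P2] = 1.42 (similar calculation)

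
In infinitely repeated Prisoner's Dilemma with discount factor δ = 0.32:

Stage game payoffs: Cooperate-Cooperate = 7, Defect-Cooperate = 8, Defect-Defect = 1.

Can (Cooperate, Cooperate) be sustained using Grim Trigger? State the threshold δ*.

δ* = 0.1429; since δ = 0.32 ≥ 0.1429, cooperation can be sustained

Work:
For Grim Trigger:
Cooperate forever: 7/(1-δ)
Defect then punished: 8 + 1·δ/(1-δ)
Need: 7/(1-δ) ≥ 8 + 1·δ/(1-δ)
Solving: δ ≥ (T-R)/(T-P) = (8-7)/(8-1) = 0.1429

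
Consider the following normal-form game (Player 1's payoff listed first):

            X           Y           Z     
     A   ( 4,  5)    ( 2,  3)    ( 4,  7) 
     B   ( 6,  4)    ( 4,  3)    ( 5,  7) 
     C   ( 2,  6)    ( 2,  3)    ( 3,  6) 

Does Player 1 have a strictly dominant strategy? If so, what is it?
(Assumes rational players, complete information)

Yes, Player 1's strictly dominant strategy is B

Work:
A strategy strictly dominates another if it gives a strictly higher payoff against every opponent action. Compare each pair of P1's strategies column-by-column:
  A vs B: [4 vs 6, 2 vs 4, 4 vs 5] → A does not strictly dominate B (column X: 4 ≤ 6)
  A vs C: [4 vs 2, 2 vs 2, 4 vs 3] → A does not strictly dominate C (column Y: 2 ≤ 2)
  B vs A: [6 vs 4, 4 vs 2, 5 vs 4] → B strictly dominates A
  B vs C: [6 vs 2, 4 vs 2, 5 vs 3] → B strictly dominates C
  C vs A: [2 vs 4, 2 vs 2, 3 vs 4] → C does not strictly dominate A (column X: 2 ≤ 4)
  C vs B: [2 vs 6, 2 vs 4, 3 vs 5] → C does not strictly dominate B (column X: 2 ≤ 6)
B strictly dominates every other strategy → strictly dominant.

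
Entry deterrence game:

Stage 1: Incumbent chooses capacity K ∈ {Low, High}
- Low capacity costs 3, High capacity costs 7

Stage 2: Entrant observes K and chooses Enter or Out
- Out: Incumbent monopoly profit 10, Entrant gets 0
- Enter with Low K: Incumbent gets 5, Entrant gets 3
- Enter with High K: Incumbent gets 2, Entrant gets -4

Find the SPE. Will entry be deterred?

SPE: (High, Enter|Low, Out|High); Entry deterred. Incumbent net profit = 3

Work:
After Low K: Entrant enters (3 > 0)
After High K: Entrant stays out (-4 < 0)
Incumbent: Low → 5−3=2, High → 10−7=3
Incumbent chooses High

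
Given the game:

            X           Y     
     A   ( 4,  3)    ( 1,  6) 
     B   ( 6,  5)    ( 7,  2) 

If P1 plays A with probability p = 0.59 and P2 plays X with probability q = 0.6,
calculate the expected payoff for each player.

E[P1] = 4.276, E[P2] = 4.036

Work:
E[P1] = p·q·π₁(A,X) + p·(1-q)·π₁(A,Y) + (1-p)·q·π₁(B,X) + (1-p)·(1-q)·π₁(B,Y)
= 0.59·0.6·4 + 0.59·0.4·1 + 0.41·0.6·6 + 0.41·0.4·7
= 4.276

E[P2] = 4.036 (similar calculation)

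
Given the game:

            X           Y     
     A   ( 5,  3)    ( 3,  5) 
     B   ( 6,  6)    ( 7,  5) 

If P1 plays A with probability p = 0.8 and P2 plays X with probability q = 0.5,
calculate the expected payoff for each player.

E[P1] = 4.5, E[P2] = 4.3

Work:
E[P1] = p·q·π₁(A,X) + p·(1-q)·π₁(A,Y) + (1-p)·q·π₁(B,X) + (1-p)·(1-q)·π₁(B,Y)
= 0.8·0.5·5 + 0.8·0.5·3 + 0.2·0.5·6 + 0.2·0.5·7
= 4.5

E[P2] = 4.3 (similar calculation)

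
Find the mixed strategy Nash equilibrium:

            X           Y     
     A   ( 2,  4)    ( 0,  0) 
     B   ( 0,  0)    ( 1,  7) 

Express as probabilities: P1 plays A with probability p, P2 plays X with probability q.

p = 0.6364, q = 0.3333

Work:
Find probabilities that make opponent indifferent:
P2 chooses q to make P1 indifferent between A and B
P1 chooses p to make P2 indifferent between X and Y
Mixed NE: P1 plays (A: 0.6364, B: 0.3636), P2 plays (X: 0.3333, Y: 0.6667)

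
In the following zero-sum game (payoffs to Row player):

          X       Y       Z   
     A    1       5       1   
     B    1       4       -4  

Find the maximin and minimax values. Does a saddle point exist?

Maximin = 1, Minimax = 1, Saddle: True

Work:
Row minimums: [1, -4] → maximin = 1
Column maximums: [1, 5, 1] → minimax = 1
Saddle point exists! Game value = 1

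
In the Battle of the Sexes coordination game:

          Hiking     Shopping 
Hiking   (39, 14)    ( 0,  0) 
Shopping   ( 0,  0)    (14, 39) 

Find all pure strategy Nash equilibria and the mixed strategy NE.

Pure NE: (Hiking, Hiking) and (Shopping, Shopping); Mixed NE: p = 0.7358, q = 0.2642

Work:
Check pure NE:
(Hiking, Hiking): (39, 14) - no unilateral deviation beneficial
(Shopping, Shopping): (14, 39) - no unilateral deviation beneficial
Mixed NE: P1 plays Hiking with p = 0.7358, P2 plays Hiking with q = 0.2642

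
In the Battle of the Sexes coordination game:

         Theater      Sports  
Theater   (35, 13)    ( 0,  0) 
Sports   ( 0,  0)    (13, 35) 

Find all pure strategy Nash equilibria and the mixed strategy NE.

Pure NE: (Theater, Theater) and (Sports, Sports); Mixed NE: p = 0.7292, q = 0.2708

Work:
Check pure NE:
(Theater, Theater): (35, 13) - no unilateral deviation beneficial
(Sports, Sports): (13, 35) - no unilateral deviation beneficial
Mixed NE: P1 plays Theater with p = 0.7292, P2 plays Theater with q = 0.2708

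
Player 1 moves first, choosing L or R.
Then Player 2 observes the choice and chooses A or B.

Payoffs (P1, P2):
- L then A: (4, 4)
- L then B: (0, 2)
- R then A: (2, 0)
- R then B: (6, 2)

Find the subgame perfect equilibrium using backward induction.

P1 plays R, P2 plays A after L and B after R; Payoff (6, 2)

Work:
Backward induction:
After L: P2 chooses A → P1 gets 4
After R: P2 chooses B → P1 gets 6
P1 chooses R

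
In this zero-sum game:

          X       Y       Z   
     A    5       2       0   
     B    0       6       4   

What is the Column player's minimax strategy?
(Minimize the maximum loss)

Column should play Z, value = 4

Work:
Column player minimizes Row's maximum payoff:
Column X: max payoff to Row = 5
Column Y: max payoff to Row = 6
Column Z: max payoff to Row = 4
Minimum is 4, achieved by column Z.
Minimax strategy: Z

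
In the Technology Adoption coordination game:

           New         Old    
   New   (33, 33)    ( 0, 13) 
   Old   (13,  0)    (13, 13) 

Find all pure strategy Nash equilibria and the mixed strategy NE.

Pure NE: (New, New) and (Old, Old); Mixed NE: p = 0.3939, q = 0.3939

Work:
Check pure NE:
(New, New): (33, 33) - no unilateral deviation beneficial
(Old, Old): (13, 13) - no unilateral deviation beneficial
Mixed NE: P1 plays New with p = 0.3939, P2 plays New with q = 0.3939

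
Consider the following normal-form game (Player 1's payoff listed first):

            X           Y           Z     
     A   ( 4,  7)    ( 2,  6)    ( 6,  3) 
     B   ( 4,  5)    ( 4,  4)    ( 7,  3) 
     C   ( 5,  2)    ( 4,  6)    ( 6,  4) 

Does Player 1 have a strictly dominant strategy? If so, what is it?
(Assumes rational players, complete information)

No strictly dominant strategy exists for Player 1

Work:
A strategy strictly dominates another if it gives a strictly higher payoff against every opponent action. Compare each pair of P1's strategies column-by-column:
  A vs B: [4 vs 4, 2 vs 4, 6 vs 7] → A does not strictly dominate B (column X: 4 ≤ 4)
  A vs C: [4 vs 5, 2 vs 4, 6 vs 6] → A does not strictly dominate C (column X: 4 ≤ 5)
  B vs A: [4 vs 4, 4 vs 2, 7 vs 6] → B does not strictly dominate A (column X: 4 ≤ 4)
  B vs C: [4 vs 5, 4 vs 4, 7 vs 6] → B does not strictly dominate C (column X: 4 ≤ 5)
  C vs A: [5 vs 4, 4 vs 2, 6 vs 6] → C does not strictly dominate A (column Z: 6 ≤ 6)
  C vs B: [5 vs 4, 4 vs 4, 6 vs 7] → C does not strictly dominate B (column Y: 4 ≤ 4)
No single strategy strictly dominates all others → no strictly dominant strategy.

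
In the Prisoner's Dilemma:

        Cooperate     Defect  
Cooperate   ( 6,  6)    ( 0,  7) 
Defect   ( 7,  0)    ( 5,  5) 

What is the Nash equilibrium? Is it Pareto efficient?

(Defect, Defect) is NE; not Pareto efficient

Work:
Defect dominates Cooperate for both players:
If P2 cooperates: Defect (7) > Cooperate (6)
If P2 defects: Defect (5) > Cooperate (0)
NE: (Defect, Defect) with payoff (5, 5)
But (Cooperate, Cooperate) = (6, 6) Pareto dominates (5, 5)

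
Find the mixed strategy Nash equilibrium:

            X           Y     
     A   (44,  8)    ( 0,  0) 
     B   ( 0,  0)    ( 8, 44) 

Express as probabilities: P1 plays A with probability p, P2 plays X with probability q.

p = 0.8462, q = 0.1538

Work:
Find probabilities that make opponent indifferent:
P2 chooses q to make P1 indifferent between A and B
P1 chooses p to make P2 indifferent between X and Y
Mixed NE: P1 plays (A: 0.8462, B: 0.1538), P2 plays (X: 0.1538, Y: 0.8462)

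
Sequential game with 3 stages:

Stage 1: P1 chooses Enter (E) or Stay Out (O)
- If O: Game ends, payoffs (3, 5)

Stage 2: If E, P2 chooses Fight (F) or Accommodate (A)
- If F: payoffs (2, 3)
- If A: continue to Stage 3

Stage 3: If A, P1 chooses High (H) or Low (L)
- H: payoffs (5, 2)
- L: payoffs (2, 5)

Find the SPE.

SPE: (O, F, H); Outcome (3, 5)

Work:
Stage 3: P1 chooses H (5 vs 2)
Stage 2: P2: F->3, A->2 (anticipating H). Choose F
Stage 1: P1: O->3, E->2 (anticipating F, H). Choose O
SPE path: O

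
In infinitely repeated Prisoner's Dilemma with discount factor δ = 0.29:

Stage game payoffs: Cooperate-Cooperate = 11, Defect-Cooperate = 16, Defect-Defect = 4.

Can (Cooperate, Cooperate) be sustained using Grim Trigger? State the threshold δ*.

δ* = 0.4167; since δ = 0.29 < 0.4167, cooperation cannot be sustained

Work:
For Grim Trigger:
Cooperate forever: 11/(1-δ)
Defect then punished: 16 + 4·δ/(1-δ)
Need: 11/(1-δ) ≥ 16 + 4·δ/(1-δ)
Solving: δ ≥ (T-R)/(T-P) = (16-11)/(16-4) = 0.4167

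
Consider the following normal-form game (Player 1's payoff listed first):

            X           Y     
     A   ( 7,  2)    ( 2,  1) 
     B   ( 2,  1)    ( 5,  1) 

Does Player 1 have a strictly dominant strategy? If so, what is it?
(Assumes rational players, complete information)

No strictly dominant strategy exists for Player 1

Work:
A strategy strictly dominates another if it gives a strictly higher payoff against every opponent action. Compare each pair of P1's strategies column-by-column:
  A vs B: [7 vs 2, 2 vs 5] → A does not strictly dominate B (column Y: 2 ≤ 5)
  B vs A: [2 vs 7, 5 vs 2] → B does not strictly dominate A (column X: 2 ≤ 7)
No single strategy strictly dominates all others → no strictly dominant strategy.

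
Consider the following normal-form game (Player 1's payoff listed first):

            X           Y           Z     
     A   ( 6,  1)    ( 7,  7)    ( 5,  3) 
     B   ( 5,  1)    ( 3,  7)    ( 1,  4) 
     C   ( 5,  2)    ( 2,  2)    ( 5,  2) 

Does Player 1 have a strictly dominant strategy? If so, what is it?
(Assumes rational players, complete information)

No strictly dominant strategy exists for Player 1

Work:
A strategy strictly dominates another if it gives a strictly higher payoff against every opponent action. Compare each pair of P1's strategies column-by-column:
  A vs B: [6 vs 5, 7 vs 3, 5 vs 1] → A strictly dominates B
  A vs C: [6 vs 5, 7 vs 2, 5 vs 5] → A does not strictly dominate C (column Z: 5 ≤ 5)
  B vs A: [5 vs 6, 3 vs 7, 1 vs 5] → B does not strictly dominate A (column X: 5 ≤ 6)
  B vs C: [5 vs 5, 3 vs 2, 1 vs 5] → B does not strictly dominate C (column X: 5 ≤ 5)
  C vs A: [5 vs 6, 2 vs 7, 5 vs 5] → C does not strictly dominate A (column X: 5 ≤ 6)
  C vs B: [5 vs 5, 2 vs 3, 5 vs 1] → C does not strictly dominate B (column X: 5 ≤ 5)
No single strategy strictly dominates all others → no strictly dominant strategy.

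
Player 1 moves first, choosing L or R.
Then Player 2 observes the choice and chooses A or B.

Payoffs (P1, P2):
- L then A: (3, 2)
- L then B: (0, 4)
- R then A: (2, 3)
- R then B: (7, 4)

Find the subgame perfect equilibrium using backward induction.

P1 plays R, P2 plays B after L and B after R; Payoff (7, 4)

Work:
Backward induction:
After L: P2 chooses B → P1 gets 0
After R: P2 chooses B → P1 gets 7
P1 chooses R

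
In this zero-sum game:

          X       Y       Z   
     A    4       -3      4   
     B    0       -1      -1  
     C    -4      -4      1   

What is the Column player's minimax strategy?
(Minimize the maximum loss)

Column should play Y, value = -1

Work:
Column player minimizes Row's maximum payoff:
Column X: max payoff to Row = 4
Column Y: max payoff to Row = -1
Column Z: max payoff to Row = 4
Minimum is -1, achieved by column Y.
Minimax strategy: Y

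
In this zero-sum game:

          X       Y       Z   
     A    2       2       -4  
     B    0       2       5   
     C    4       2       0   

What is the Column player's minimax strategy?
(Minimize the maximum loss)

Column should play Y, value = 2

Work:
Column player minimizes Row's maximum payoff:
Column X: max payoff to Row = 4
Column Y: max payoff to Row = 2
Column Z: max payoff to Row = 5
Minimum is 2, achieved by column Y.
Minimax strategy: Y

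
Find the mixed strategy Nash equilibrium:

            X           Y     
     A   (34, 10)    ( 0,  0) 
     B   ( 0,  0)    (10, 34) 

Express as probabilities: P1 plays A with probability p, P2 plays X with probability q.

p = 0.7727, q = 0.2273

Work:
Find probabilities that make opponent indifferent:
P2 chooses q to make P1 indifferent between A and B
P1 chooses p to make P2 indifferent between X and Y
Mixed NE: P1 plays (A: 0.7727, B: 0.2273), P2 plays (X: 0.2273, Y: 0.7727)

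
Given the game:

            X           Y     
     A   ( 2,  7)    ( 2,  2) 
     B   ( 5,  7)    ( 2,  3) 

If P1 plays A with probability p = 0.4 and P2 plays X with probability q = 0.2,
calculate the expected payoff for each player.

E[P1] = 2.36, E[P2] = 3.48

Work:
E[P1] = p·q·π₁(A,X) + p·(1-q)·π₁(A,Y) + (1-p)·q·π₁(B,X) + (1-p)·(1-q)·π₁(B,Y)
= 0.4·0.2·2 + 0.4·0.8·2 + 0.6·0.2·5 + 0.6·0.8·2
= 2.36

E[P2] = 3.48 (similar calculation)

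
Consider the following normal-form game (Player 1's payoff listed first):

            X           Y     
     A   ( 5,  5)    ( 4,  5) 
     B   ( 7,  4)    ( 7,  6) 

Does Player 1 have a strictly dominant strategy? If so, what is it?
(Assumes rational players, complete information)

Yes, Player 1's strictly dominant strategy is B

Work:
A strategy strictly dominates another if it gives a strictly higher payoff against every opponent action. Compare each pair of P1's strategies column-by-column:
  A vs B: [5 vs 7, 4 vs 7] → A does not strictly dominate B (column X: 5 ≤ 7)
  B vs A: [7 vs 5, 7 vs 4] → B strictly dominates A
B strictly dominates every other strategy → strictly dominant.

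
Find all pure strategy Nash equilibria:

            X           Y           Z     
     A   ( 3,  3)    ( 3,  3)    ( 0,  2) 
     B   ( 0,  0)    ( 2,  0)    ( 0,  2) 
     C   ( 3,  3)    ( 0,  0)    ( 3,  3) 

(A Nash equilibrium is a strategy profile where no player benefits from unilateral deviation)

Nash equilibrium: (A, X), (A, Y), (C, X), (C, Z)

Work:
Best responses:
  P1 vs X: payoffs [3, 0, 3] → best response A/C (payoff 3)
  P1 vs Y: payoffs [3, 2, 0] → best response A (payoff 3)
  P1 vs Z: payoffs [0, 0, 3] → best response C (payoff 3)
  P2 vs A: payoffs [3, 3, 2] → best response X/Y (payoff 3)
  P2 vs B: payoffs [0, 0, 2] → best response Z (payoff 2)
  P2 vs C: payoffs [3, 0, 3] → best response X/Z (payoff 3)
Mutual best responses: (A,X), (A,Y), (C,X), (C,Z) → Nash equilibria.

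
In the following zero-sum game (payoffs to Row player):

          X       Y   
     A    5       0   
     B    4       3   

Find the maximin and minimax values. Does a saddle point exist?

Maximin = 3, Minimax = 3, Saddle: True

Work:
Row minimums: [0, 3] → maximin = 3
Column maximums: [5, 3] → minimax = 3
Saddle point exists! Game value = 3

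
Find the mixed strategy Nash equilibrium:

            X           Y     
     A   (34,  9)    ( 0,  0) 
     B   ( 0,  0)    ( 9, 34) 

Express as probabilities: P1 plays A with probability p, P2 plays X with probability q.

p = 0.7907, q = 0.2093

Work:
Find probabilities that make opponent indifferent:
P2 chooses q to make P1 indifferent between A and B
P1 chooses p to make P2 indifferent between X and Y
Mixed NE: P1 plays (A: 0.7907, B: 0.2093), P2 plays (X: 0.2093, Y: 0.7907)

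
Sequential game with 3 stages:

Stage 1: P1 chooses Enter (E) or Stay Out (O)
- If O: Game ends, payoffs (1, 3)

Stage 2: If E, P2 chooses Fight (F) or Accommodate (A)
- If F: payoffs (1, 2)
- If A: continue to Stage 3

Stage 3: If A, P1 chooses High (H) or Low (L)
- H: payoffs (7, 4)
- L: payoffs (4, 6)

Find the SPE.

SPE: (E, A, H); Outcome (7, 4)

Work:
Stage 3: P1 chooses H (7 vs 4)
Stage 2: P2: F->2, A->4 (anticipating H). Choose A
Stage 1: P1: O->1, E->7 (anticipating A, H). Choose E
SPE path: E -> A -> H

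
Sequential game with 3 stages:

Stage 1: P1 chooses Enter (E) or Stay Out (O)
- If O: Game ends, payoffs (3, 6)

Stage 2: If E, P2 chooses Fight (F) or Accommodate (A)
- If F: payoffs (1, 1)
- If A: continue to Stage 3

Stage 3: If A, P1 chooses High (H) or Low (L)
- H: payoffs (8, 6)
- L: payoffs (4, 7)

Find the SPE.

SPE: (E, A, H); Outcome (8, 6)

Work:
Stage 3: P1 chooses H (8 vs 4)
Stage 2: P2: F->1, A->6 (anticipating H). Choose A
Stage 1: P1: O->3, E->8 (anticipating A, H). Choose E
SPE path: E -> A -> H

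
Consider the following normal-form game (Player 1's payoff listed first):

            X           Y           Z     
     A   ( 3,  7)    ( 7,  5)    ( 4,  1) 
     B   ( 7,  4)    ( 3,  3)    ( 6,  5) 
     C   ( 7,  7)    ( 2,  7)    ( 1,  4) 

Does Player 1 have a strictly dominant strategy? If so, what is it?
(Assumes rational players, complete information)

No strictly dominant strategy exists for Player 1

Work:
A strategy strictly dominates another if it gives a strictly higher payoff against every opponent action. Compare each pair of P1's strategies column-by-column:
  A vs B: [3 vs 7, 7 vs 3, 4 vs 6] → A does not strictly dominate B (column X: 3 ≤ 7)
  A vs C: [3 vs 7, 7 vs 2, 4 vs 1] → A does not strictly dominate C (column X: 3 ≤ 7)
  B vs A: [7 vs 3, 3 vs 7, 6 vs 4] → B does not strictly dominate A (column Y: 3 ≤ 7)
  B vs C: [7 vs 7, 3 vs 2, 6 vs 1] → B does not strictly dominate C (column X: 7 ≤ 7)
  C vs A: [7 vs 3, 2 vs 7, 1 vs 4] → C does not strictly dominate A (column Y: 2 ≤ 7)
  C vs B: [7 vs 7, 2 vs 3, 1 vs 6] → C does not strictly dominate B (column X: 7 ≤ 7)
No single strategy strictly dominates all others → no strictly dominant strategy.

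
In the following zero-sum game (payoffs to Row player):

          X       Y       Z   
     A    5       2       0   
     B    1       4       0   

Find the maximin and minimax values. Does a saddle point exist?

Maximin = 0, Minimax = 0, Saddle: True

Work:
Row minimums: [0, 0] → maximin = 0
Column maximums: [5, 4, 0] → minimax = 0
Saddle point exists! Game value = 0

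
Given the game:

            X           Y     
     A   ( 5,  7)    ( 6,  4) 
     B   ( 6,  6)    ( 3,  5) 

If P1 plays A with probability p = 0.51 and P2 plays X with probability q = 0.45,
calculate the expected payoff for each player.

E[P1] = 4.962, E[P2] = 5.399

Work:
E[P1] = p·q·π₁(A,X) + p·(1-q)·π₁(A,Y) + (1-p)·q·π₁(B,X) + (1-p)·(1-q)·π₁(B,Y)
= 0.51·0.45·5 + 0.51·0.55·6 + 0.49·0.45·6 + 0.49·0.55·3
= 4.962

E[P2] = 5.399 (similar calculation)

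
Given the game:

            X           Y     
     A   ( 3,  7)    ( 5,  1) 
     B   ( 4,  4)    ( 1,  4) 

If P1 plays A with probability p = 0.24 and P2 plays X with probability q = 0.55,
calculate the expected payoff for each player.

E[P1] = 2.95, E[P2] = 4.072

Work:
E[P1] = p·q·π₁(A,X) + p·(1-q)·π₁(A,Y) + (1-p)·q·π₁(B,X) + (1-p)·(1-q)·π₁(B,Y)
= 0.24·0.55·3 + 0.24·0.45·5 + 0.76·0.55·4 + 0.76·0.45·1
= 2.95

E[P2] = 4.072 (similar calculation)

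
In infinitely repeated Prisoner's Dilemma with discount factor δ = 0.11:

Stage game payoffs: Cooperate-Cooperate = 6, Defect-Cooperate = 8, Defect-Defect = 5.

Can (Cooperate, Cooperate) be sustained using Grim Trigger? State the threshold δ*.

δ* = 0.6667; since δ = 0.11 < 0.6667, cooperation cannot be sustained

Work:
For Grim Trigger:
Cooperate forever: 6/(1-δ)
Defect then punished: 8 + 5·δ/(1-δ)
Need: 6/(1-δ) ≥ 8 + 5·δ/(1-δ)
Solving: δ ≥ (T-R)/(T-P) = (8-6)/(8-5) = 0.6667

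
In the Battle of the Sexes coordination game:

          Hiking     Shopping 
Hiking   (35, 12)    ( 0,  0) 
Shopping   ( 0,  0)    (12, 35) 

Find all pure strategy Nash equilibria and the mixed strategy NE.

Pure NE: (Hiking, Hiking) and (Shopping, Shopping); Mixed NE: p = 0.7447, q = 0.2553

Work:
Check pure NE:
(Hiking, Hiking): (35, 12) - no unilateral deviation beneficial
(Shopping, Shopping): (12, 35) - no unilateral deviation beneficial
Mixed NE: P1 plays Hiking with p = 0.7447, P2 plays Hiking with q = 0.2553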